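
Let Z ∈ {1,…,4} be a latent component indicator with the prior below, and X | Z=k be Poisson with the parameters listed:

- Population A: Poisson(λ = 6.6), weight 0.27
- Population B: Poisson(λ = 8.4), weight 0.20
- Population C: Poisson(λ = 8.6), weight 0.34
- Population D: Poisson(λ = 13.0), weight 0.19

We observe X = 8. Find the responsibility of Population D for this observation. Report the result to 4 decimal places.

Apply Bayes' rule: the posterior for each component is proportional to its prior times its likelihood at x.
Poisson probabilities:
  p_A = 0.121475
  p_B = 0.138242
  p_C = 0.136626
  p_D = 0.0457297
Weight by the priors:
  P(Z=A)·p_A = 0.27 × 0.121475 = 0.0327983
  P(Z=B)·p_B = 0.20 × 0.138242 = 0.0276484
  P(Z=C)·p_C = 0.34 × 0.136626 = 0.046453
  P(Z=D)·p_D = 0.19 × 0.0457297 = 0.00868864
Sum: 0.0327983 + 0.0276484 + 0.046453 + 0.00868864 = 0.115588
Responsibility of Population D: 0.00868864 / 0.115588 ≈ 0.0752

0.0752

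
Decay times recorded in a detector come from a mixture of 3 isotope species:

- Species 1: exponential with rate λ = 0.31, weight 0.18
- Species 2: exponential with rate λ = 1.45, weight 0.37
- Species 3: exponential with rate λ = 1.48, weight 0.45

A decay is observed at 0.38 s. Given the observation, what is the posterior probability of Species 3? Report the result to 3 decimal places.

By Bayes' theorem, P(k | x) = w_k f_k(x) / Σ_j w_j f_j(x).
Exponential densities:
  p_1 = 0.275551
  p_2 = 0.835741
  p_3 = 0.843363
Unnormalised posteriors:
  w_1·p_1 = 0.18 × 0.275551 = 0.0495992
  w_2·p_2 = 0.37 × 0.835741 = 0.309224
  w_3·p_3 = 0.45 × 0.843363 = 0.379513
Marginal: 0.0495992 + 0.309224 + 0.379513 = 0.738337
P(Species 3 | data) = 0.379513 / 0.738337 ≈ 0.514

0.514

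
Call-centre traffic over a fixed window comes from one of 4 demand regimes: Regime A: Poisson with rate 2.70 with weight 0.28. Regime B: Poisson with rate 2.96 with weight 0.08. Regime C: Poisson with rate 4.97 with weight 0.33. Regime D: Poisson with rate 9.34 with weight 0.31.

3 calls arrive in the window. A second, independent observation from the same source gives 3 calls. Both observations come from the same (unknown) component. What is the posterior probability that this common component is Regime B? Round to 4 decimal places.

By Bayes' theorem, P(k | x) = w_k f_k(x) / Σ_j w_j f_j(x).
Since both observations come from the same component, the likelihood for component k is f_k(x₁)·f_k(x₂).
  f_A = [e^(−2.70)·2.70^3/3! = 0.220468] × [0.220468] = 0.048606
  f_B = [e^(−2.96)·2.96^3/3! = 0.223982] × [0.223982] = 0.0501677
  f_C = [e^(−4.97)·4.97^3/3! = 0.142061] × [0.142061] = 0.0201813
  f_D = [e^(−9.34)·9.34^3/3! = 0.0119283] × [0.0119283] = 0.000142285
Unnormalised posteriors:
  w_A·f_A = 0.28 × 0.048606 = 0.0136097
  w_B·f_B = 0.08 × 0.0501677 = 0.00401342
  w_C·f_C = 0.33 × 0.0201813 = 0.00665982
  w_D·f_D = 0.31 × 0.000142285 = 4.41082e-05
Marginal: 0.0136097 + 0.00401342 + 0.00665982 + 4.41082e-05 = 0.024327
P(Regime B | x) = 0.00401342 / 0.024327 ≈ 0.1650

0.1650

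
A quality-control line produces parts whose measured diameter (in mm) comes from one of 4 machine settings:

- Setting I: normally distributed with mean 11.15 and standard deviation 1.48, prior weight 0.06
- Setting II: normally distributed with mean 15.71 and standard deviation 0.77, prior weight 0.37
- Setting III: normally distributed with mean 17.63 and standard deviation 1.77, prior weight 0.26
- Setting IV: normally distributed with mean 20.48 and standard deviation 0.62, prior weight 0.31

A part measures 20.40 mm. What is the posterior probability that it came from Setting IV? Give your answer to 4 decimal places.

P(component k | x) = P(Z=k)·f_k(x) / marginal(x), where marginal(x) = Σ_j P(Z=j)·f_j(x).
Evaluate each component's likelihood at the observed value:
  p_I = (1/(1.48·√(2π)))·exp(−(20.40−11.15)²/(2·1.48²)) = 0.269556·exp(-19.53125) = 8.87839e-10
  p_II = (1/(0.77·√(2π)))·exp(−(20.40−15.71)²/(2·0.77²)) = 0.518107·exp(-18.54959) = 4.55445e-09
  p_III = (1/(1.77·√(2π)))·exp(−(20.40−17.63)²/(2·1.77²)) = 0.225391·exp(-1.22457) = 0.066239
  p_IV = (1/(0.62·√(2π)))·exp(−(20.40−20.48)²/(2·0.62²)) = 0.643455·exp(-0.00832) = 0.638121
Weight by the priors:
  P(Z=I)·p_I = 0.06 × 8.87839e-10 = 5.32703e-11
  P(Z=II)·p_II = 0.37 × 4.55445e-09 = 1.68515e-09
  P(Z=III)·p_III = 0.26 × 0.066239 = 0.0172221
  P(Z=IV)·p_IV = 0.31 × 0.638121 = 0.197818
Sum: 5.32703e-11 + 1.68515e-09 + 0.0172221 + 0.197818 = 0.21504
So the posterior for Setting IV is 0.197818 / 0.21504 ≈ 0.9199.

0.9199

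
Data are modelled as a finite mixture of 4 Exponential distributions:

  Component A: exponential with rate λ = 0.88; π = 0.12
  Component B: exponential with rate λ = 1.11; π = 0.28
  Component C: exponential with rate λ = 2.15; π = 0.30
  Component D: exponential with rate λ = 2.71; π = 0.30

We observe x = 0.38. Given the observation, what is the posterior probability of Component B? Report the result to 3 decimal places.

0.239

By Bayes' theorem, P(k | x) = w_k f_k(x) / Σ_j w_j f_j(x).
Component likelihoods at x = 0.38:
  p_A = 0.88·e^(−0.88·0.38) = 0.88·e^(−0.3344) = 0.629875
  p_B = 1.11·e^(−1.11·0.38) = 1.11·e^(−0.4218) = 0.72801
  p_C = 2.15·e^(−2.15·0.38) = 2.15·e^(−0.8170) = 0.949773
  p_D = 2.71·e^(−2.71·0.38) = 2.71·e^(−1.0298) = 0.967682
Multiply by the mixture weights:
  w_A·p_A = 0.12 × 0.629875 = 0.075585
  w_B·p_B = 0.28 × 0.72801 = 0.203843
  w_C·p_C = 0.30 × 0.949773 = 0.284932
  w_D·p_D = 0.30 × 0.967682 = 0.290305
Evidence: 0.075585 + 0.203843 + 0.284932 + 0.290305 = 0.854665
Responsibility of Component B: 0.203843 / 0.854665 ≈ 0.239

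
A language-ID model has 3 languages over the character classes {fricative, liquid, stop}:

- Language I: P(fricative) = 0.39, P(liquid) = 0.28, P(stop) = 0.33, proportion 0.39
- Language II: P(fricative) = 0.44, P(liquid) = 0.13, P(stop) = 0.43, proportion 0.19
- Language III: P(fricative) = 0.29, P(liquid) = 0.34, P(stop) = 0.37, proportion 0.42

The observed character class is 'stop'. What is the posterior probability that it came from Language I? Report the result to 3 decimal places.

P(component k | x) = w_k·f_k(x) / marginal(x), where marginal(x) = Σ_j w_j·f_j(x).
Component likelihoods at x = 'stop':
  f_I = P(stop | comp) = 0.33
  f_II = P(stop | comp) = 0.43
  f_III = P(stop | comp) = 0.37
Weight by the priors:
  w_I·f_I = 0.39 × 0.33 = 0.1287
  w_II·f_II = 0.19 × 0.43 = 0.0817
  w_III·f_III = 0.42 × 0.37 = 0.1554
Evidence: 0.1287 + 0.0817 + 0.1554 = 0.3658
Responsibility of Language I: 0.1287 / 0.3658 ≈ 0.352

0.352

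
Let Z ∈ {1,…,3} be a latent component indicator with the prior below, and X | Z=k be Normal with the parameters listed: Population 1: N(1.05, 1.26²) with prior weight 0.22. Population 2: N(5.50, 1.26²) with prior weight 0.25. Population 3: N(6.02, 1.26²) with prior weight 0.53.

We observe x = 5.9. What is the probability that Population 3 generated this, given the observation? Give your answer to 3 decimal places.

0.689

By Bayes' theorem, P(k | x) = w_k f_k(x) / Σ_j w_j f_j(x).
Evaluate each component's likelihood at the observed value:
  p_1 = (1/(1.26·√(2π)))·exp(−(5.9−1.05)²/(2·1.26²)) = 0.316621·exp(-7.40819) = 0.000191956
  p_2 = (1/(1.26·√(2π)))·exp(−(5.9−5.50)²/(2·1.26²)) = 0.316621·exp(-0.05039) = 0.301061
  p_3 = (1/(1.26·√(2π)))·exp(−(5.9−6.02)²/(2·1.26²)) = 0.316621·exp(-0.00454) = 0.315188
Multiply by the mixture weights:
  w_1·p_1 = 0.22 × 0.000191956 = 4.22303e-05
  w_2·p_2 = 0.25 × 0.301061 = 0.0752654
  w_3·p_3 = 0.53 × 0.315188 = 0.16705
Normaliser: 4.22303e-05 + 0.0752654 + 0.16705 = 0.242357
P(Population 3 | 5.9) = 0.16705 / 0.242357 ≈ 0.689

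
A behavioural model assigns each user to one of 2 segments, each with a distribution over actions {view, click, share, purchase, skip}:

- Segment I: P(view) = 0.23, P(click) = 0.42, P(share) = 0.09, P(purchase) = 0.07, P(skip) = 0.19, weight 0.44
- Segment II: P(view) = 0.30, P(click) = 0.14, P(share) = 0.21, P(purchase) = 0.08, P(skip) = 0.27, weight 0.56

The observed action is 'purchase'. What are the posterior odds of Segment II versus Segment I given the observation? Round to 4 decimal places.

The posterior odds equal the prior odds times the likelihood ratio: (π_i/π_j)·(f_i(x)/f_j(x)).
Component likelihoods at x = 'purchase':
  f_I = 0.07
  f_II = 0.08
Posterior odds = (π_II·f_II) / (π_I·f_I) = (0.56·0.08) / (0.44·0.07) = 0.0448 / 0.0308 ≈ 1.4545

1.4545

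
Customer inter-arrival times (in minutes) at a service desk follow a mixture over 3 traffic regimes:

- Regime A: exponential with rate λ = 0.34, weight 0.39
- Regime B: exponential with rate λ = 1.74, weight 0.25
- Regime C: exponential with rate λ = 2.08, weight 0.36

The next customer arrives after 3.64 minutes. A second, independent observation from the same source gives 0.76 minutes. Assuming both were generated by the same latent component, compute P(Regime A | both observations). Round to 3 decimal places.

The responsibility of component k is P(Z=k) f_k(x) divided by Σ_j P(Z=j) f_j(x).
Since both observations come from the same component, the likelihood for component k is f_k(x₁)·f_k(x₂).
  L_A = [0.34·e^(−0.34·3.64) = 0.34·e^(−1.2376) = 0.0986271] × [0.262577] = 0.0258972
  L_B = [1.74·e^(−1.74·3.64) = 1.74·e^(−6.3336) = 0.0030896] × [0.463701] = 0.00143265
  L_C = [2.08·e^(−2.08·3.64) = 2.08·e^(−7.5712) = 0.00107135] × [0.428086] = 0.000458631
Multiply by the mixture weights:
  P(Z=A)·L_A = 0.39 × 0.0258972 = 0.0100999
  P(Z=B)·L_B = 0.25 × 0.00143265 = 0.000358162
  P(Z=C)·L_C = 0.36 × 0.000458631 = 0.000165107
Sum: 0.0100999 + 0.000358162 + 0.000165107 = 0.0106232
So the posterior for Regime A is 0.0100999 / 0.0106232 ≈ 0.951.

0.951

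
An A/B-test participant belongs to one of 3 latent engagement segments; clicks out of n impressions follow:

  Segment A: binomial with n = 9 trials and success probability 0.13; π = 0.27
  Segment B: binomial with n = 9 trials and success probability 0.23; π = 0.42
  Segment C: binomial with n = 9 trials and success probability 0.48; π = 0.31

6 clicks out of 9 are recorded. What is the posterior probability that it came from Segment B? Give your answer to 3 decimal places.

0.050

The responsibility of component k is P(Z=k) f_k(x) divided by Σ_j P(Z=j) f_j(x).
Component likelihoods at x = 6 clicks out of 9:
  f_A = 0.000266991
  f_B = 0.00567699
  f_C = 0.144456
Weight by the priors:
  P(Z=A)·f_A = 0.27 × 0.000266991 = 7.20877e-05
  P(Z=B)·f_B = 0.42 × 0.00567699 = 0.00238434
  P(Z=C)·f_C = 0.31 × 0.144456 = 0.0447815
Denominator: 7.20877e-05 + 0.00238434 + 0.0447815 = 0.0472379
P(Segment B | the observation) ≈ 0.050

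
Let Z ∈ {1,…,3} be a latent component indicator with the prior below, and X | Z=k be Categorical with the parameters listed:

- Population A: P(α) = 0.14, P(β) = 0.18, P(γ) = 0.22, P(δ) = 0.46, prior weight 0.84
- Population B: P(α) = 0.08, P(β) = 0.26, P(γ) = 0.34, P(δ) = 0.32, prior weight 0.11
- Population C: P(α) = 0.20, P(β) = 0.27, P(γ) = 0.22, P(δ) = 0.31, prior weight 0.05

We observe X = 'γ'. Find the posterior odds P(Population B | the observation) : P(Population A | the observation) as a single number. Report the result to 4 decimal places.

0.2024

Since P(k|x) ∝ π_k f_k(x), the posterior odds are π_i f_i(x) / (π_j f_j(x)).
Categorical probabilities:
  L_A = 0.22
  L_B = 0.34
  L_C = 0.22
0.0374 / 0.1848 ≈ 0.2024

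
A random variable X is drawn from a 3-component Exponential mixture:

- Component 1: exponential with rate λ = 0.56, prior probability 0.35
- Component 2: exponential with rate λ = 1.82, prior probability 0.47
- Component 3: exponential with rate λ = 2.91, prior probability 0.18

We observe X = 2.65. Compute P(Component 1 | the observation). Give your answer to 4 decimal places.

0.8620

Apply Bayes' rule: the posterior for each component is proportional to its prior times its likelihood at x.
Evaluate each component's likelihood at the observed value:
  f_1 = 0.56·e^(−0.56·2.65) = 0.56·e^(−1.4840) = 0.126968
  f_2 = 1.82·e^(−1.82·2.65) = 1.82·e^(−4.8230) = 0.0146376
  f_3 = 2.91·e^(−2.91·2.65) = 2.91·e^(−7.7115) = 0.00130266
Weight by the priors:
  π_1·f_1 = 0.35 × 0.126968 = 0.0444389
  π_2·f_2 = 0.47 × 0.0146376 = 0.00687966
  π_3·f_3 = 0.18 × 0.00130266 = 0.000234479
Evidence: 0.0444389 + 0.00687966 + 0.000234479 = 0.051553
So the posterior for Component 1 is 0.0444389 / 0.051553 ≈ 0.8620.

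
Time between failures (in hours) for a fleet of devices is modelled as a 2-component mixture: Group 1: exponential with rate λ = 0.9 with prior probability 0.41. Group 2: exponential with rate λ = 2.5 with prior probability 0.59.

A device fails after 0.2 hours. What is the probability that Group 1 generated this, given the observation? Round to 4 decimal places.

Posterior ∝ prior × likelihood, so P(k | x) ∝ P(Z=k) f_k(x); normalise over all components.
Evaluate each component's likelihood at the observed value:
  f_1 = 0.9·e^(−0.9·0.2) = 0.9·e^(−0.1800) = 0.751743
  f_2 = 2.5·e^(−2.5·0.2) = 2.5·e^(−0.5000) = 1.51633
Unnormalised posteriors:
  P(Z=1)·f_1 = 0.41 × 0.751743 = 0.308215
  P(Z=2)·f_2 = 0.59 × 1.51633 = 0.894633
Marginal: 0.308215 + 0.894633 = 1.20285
So the posterior for Group 1 is 0.308215 / 1.20285 ≈ 0.2562.

0.2562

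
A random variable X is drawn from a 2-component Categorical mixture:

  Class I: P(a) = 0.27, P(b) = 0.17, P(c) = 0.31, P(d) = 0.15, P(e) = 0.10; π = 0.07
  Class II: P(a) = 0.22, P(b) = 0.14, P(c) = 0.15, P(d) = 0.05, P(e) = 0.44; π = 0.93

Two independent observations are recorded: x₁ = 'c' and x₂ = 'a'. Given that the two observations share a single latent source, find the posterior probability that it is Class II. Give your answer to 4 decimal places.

Apply Bayes' rule: the posterior for each component is proportional to its prior times its likelihood at x.
Since both observations come from the same component, the likelihood for component k is f_k(x₁)·f_k(x₂).
  f_I = [P(c | comp) = 0.31] × [0.27] = 0.0837
  f_II = [P(c | comp) = 0.15] × [0.22] = 0.033
Unnormalised posteriors:
  π_I·f_I = 0.07 × 0.0837 = 0.005859
  π_II·f_II = 0.93 × 0.033 = 0.03069
Evidence: 0.005859 + 0.03069 = 0.036549
P(Class II | x₁, x₂) ≈ 0.8397

0.8397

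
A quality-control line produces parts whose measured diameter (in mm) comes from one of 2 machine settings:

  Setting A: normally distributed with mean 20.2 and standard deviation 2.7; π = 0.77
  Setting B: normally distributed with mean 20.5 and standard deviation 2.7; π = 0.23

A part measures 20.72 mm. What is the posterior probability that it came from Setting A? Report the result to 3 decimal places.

0.767

Posterior ∝ prior × likelihood, so P(k | x) ∝ π_k f_k(x); normalise over all components.
Normal densities:
  p_A = 0.145041
  p_B = 0.147267
Multiply by the mixture weights:
  π_A·p_A = 0.77 × 0.145041 = 0.111682
  π_B·p_B = 0.23 × 0.147267 = 0.0338713
Marginal: 0.111682 + 0.0338713 = 0.145553
Responsibility of Setting A: 0.111682 / 0.145553 ≈ 0.767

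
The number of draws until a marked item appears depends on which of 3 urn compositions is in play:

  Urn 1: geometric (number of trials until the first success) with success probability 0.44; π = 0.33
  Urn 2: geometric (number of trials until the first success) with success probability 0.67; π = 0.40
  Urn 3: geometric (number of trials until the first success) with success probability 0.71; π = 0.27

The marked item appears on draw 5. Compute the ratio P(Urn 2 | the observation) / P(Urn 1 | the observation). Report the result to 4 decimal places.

0.2226

The posterior odds equal the prior odds times the likelihood ratio: (π_i/π_j)·(f_i(x)/f_j(x)).
Evaluate each component's likelihood at the observed value:
  f_1 = 0.0432718
  f_2 = 0.00794567
  f_3 = 0.0050217
0.00317827 / 0.0142797 ≈ 0.2226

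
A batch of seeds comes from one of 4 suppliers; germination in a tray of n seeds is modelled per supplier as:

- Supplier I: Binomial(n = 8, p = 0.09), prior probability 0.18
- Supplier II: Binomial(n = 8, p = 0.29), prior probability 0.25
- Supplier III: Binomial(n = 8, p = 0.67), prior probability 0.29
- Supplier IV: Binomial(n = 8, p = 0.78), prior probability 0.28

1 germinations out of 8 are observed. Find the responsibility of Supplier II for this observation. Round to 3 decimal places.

Apply Bayes' rule: the posterior for each component is proportional to its prior times its likelihood at x.
Component likelihoods at x = 1 germinations out of 8:
  p_I = 0.372068
  p_II = 0.211007
  p_III = 0.00228435
  p_IV = 0.000155648
Prior × likelihood for each component:
  w_I·p_I = 0.18 × 0.372068 = 0.0669722
  w_II·p_II = 0.25 × 0.211007 = 0.0527517
  w_III·p_III = 0.29 × 0.00228435 = 0.000662461
  w_IV·p_IV = 0.28 × 0.000155648 = 4.35814e-05
Normaliser: 0.0669722 + 0.0527517 + 0.000662461 + 4.35814e-05 = 0.12043
So the posterior for Supplier II is 0.0527517 / 0.12043 ≈ 0.438.

0.438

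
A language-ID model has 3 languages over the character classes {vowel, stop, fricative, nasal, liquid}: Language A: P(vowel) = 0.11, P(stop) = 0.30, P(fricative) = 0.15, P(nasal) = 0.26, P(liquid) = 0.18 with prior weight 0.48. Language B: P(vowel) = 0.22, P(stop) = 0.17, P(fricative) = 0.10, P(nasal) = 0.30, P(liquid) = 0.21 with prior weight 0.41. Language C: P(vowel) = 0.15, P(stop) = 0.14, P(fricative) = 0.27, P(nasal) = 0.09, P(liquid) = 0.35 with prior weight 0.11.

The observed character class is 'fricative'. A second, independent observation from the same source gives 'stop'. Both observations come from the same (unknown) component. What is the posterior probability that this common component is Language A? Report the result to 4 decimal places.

P(component k | x) = w_k·f_k(x) / marginal(x), where marginal(x) = Σ_j w_j·f_j(x).
Since both observations come from the same component, the likelihood for component k is f_k(x₁)·f_k(x₂).
  L_A = [0.15] × [0.3] = 0.045
  L_B = [0.1] × [0.17] = 0.017
  L_C = [0.27] × [0.14] = 0.0378
Prior × likelihood for each component:
  w_A·L_A = 0.48 × 0.045 = 0.0216
  w_B·L_B = 0.41 × 0.017 = 0.00697
  w_C·L_C = 0.11 × 0.0378 = 0.004158
Normaliser: 0.0216 + 0.00697 + 0.004158 = 0.032728
Responsibility of Language A: 0.0216 / 0.032728 ≈ 0.6600

0.6600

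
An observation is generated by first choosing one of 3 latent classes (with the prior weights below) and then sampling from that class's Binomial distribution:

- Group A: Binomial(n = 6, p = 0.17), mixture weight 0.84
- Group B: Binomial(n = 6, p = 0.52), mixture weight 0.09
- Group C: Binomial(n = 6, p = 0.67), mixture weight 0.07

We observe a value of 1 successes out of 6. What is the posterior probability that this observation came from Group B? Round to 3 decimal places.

Posterior ∝ prior × likelihood, so P(k | x) ∝ w_k f_k(x); normalise over all components.
Binomial probabilities:
  L_A = 0.401782
  L_B = 0.0794988
  L_C = 0.0157324
Multiply by the mixture weights:
  w_A·L_A = 0.84 × 0.401782 = 0.337497
  w_B·L_B = 0.09 × 0.0794988 = 0.0071549
  w_C·L_C = 0.07 × 0.0157324 = 0.00110127
Denominator: 0.337497 + 0.0071549 + 0.00110127 = 0.345753
So the posterior for Group B is 0.0071549 / 0.345753 ≈ 0.021.

0.021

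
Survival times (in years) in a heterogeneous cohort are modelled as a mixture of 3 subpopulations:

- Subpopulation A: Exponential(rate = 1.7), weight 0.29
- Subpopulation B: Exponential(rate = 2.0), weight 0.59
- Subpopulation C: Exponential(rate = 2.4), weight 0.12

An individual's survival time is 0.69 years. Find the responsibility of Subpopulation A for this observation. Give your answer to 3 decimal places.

0.302

Apply Bayes' rule: the posterior for each component is proportional to its prior times its likelihood at x.
Evaluate each component's likelihood at the observed value:
  p_A = 1.7·e^(−1.7·0.69) = 1.7·e^(−1.1730) = 0.526043
  p_B = 2.0·e^(−2.0·0.69) = 2.0·e^(−1.3800) = 0.503157
  p_C = 2.4·e^(−2.4·0.69) = 2.4·e^(−1.6560) = 0.458163
Unnormalised posteriors:
  P(Z=A)·p_A = 0.29 × 0.526043 = 0.152553
  P(Z=B)·p_B = 0.59 × 0.503157 = 0.296863
  P(Z=C)·p_C = 0.12 × 0.458163 = 0.0549795
Marginal: 0.152553 + 0.296863 + 0.0549795 = 0.504395
So the posterior for Subpopulation A is 0.152553 / 0.504395 ≈ 0.302.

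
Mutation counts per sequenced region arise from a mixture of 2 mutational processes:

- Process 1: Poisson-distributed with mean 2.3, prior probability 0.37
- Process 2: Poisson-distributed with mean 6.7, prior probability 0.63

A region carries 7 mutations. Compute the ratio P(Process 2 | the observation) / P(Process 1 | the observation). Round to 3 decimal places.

37.211

Posterior odds = (P(Z=i) f_i(x)) / (P(Z=j) f_j(x)); the normalising sum cancels.
Evaluate each component's likelihood at the observed value:
  p_1 = 0.00677309
  p_2 = 0.14802
Odds = (0.63/0.37) × (0.14802/0.00677309) = 1.7027 × 21.8541 ≈ 37.211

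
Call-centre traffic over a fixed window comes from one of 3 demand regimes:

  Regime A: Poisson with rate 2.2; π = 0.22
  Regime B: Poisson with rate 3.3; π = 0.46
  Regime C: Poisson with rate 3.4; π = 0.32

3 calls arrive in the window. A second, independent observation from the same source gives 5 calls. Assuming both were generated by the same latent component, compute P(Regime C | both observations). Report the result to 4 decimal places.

0.3823

The responsibility of component k is π_k f_k(x) divided by Σ_j π_j f_j(x).
Since both observations come from the same component, the likelihood for component k is f_k(x₁)·f_k(x₂).
  p_A = [0.196639] × [0.0475866] = 0.00935736
  p_B = [0.220912] × [0.120286] = 0.0265727
  p_C = [0.218617] × [0.126361] = 0.0276246
Multiply by the mixture weights:
  π_A·p_A = 0.22 × 0.00935736 = 0.00205862
  π_B·p_B = 0.46 × 0.0265727 = 0.0122234
  π_C·p_C = 0.32 × 0.0276246 = 0.00883988
Normaliser: 0.00205862 + 0.0122234 + 0.00883988 = 0.0231219
So the posterior for Regime C is 0.00883988 / 0.0231219 ≈ 0.3823.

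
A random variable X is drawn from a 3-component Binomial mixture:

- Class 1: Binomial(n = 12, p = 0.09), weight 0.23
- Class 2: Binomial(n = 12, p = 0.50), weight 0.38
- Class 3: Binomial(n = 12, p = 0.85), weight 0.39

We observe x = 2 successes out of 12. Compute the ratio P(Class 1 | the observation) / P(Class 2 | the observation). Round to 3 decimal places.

Only the two components matter; the odds are (π_i f_i(x)) / (π_j f_j(x)).
Binomial probabilities:
  L_1 = C(12,2)·0.09^2·0.91^10 = 66·0.0081·0.389416 = 0.208182
  L_2 = C(12,2)·0.50^2·0.50^10 = 66·0.25·0.000976562 = 0.0161133
  L_3 = C(12,2)·0.85^2·0.15^10 = 66·0.7225·5.7665e-09 = 2.74976e-07
Posterior odds = (π_1·L_1) / (π_2·L_2) = (0.23·0.208182) / (0.38·0.0161133) = 0.0478818 / 0.00612305 ≈ 7.820

7.820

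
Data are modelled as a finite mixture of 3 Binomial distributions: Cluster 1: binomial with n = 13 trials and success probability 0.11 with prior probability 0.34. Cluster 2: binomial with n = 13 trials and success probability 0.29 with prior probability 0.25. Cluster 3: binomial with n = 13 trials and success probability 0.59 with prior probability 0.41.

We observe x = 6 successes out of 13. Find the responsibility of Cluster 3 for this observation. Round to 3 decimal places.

Apply Bayes' rule: the posterior for each component is proportional to its prior times its likelihood at x.
Evaluate each component's likelihood at the observed value:
  p_1 = C(13,6)·0.11^6·0.89^7 = 1716·1.77156e-06·0.442313 = 0.00134463
  p_2 = C(13,6)·0.29^6·0.71^7 = 1716·0.000594823·0.0909512 = 0.0928354
  p_3 = C(13,6)·0.59^6·0.41^7 = 1716·0.0421805·0.00194754 = 0.140967
Prior × likelihood for each component:
  π_1·p_1 = 0.34 × 0.00134463 = 0.000457175
  π_2·p_2 = 0.25 × 0.0928354 = 0.0232089
  π_3·p_3 = 0.41 × 0.140967 = 0.0577963
Marginal: 0.000457175 + 0.0232089 + 0.0577963 = 0.0814624
So the posterior for Cluster 3 is 0.0577963 / 0.0814624 ≈ 0.709.

0.709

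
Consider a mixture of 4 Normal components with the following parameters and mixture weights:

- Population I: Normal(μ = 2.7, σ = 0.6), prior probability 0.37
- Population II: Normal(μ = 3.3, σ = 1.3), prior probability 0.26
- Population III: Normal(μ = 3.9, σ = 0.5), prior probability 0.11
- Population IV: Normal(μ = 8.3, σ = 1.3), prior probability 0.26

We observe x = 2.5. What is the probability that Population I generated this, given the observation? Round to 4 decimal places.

By Bayes' theorem, P(k | x) = π_k f_k(x) / Σ_j π_j f_j(x).
Component likelihoods at x = 2.5:
  p_I = (1/(0.6·√(2π)))·exp(−(2.5−2.7)²/(2·0.6²)) = 0.664904·exp(-0.05556) = 0.628972
  p_II = (1/(1.3·√(2π)))·exp(−(2.5−3.3)²/(2·1.3²)) = 0.306879·exp(-0.18935) = 0.253941
  p_III = (1/(0.5·√(2π)))·exp(−(2.5−3.9)²/(2·0.5²)) = 0.797885·exp(-3.92000) = 0.0158309
  p_IV = (1/(1.3·√(2π)))·exp(−(2.5−8.3)²/(2·1.3²)) = 0.306879·exp(-9.95266) = 1.46076e-05
Prior × likelihood for each component:
  π_I·p_I = 0.37 × 0.628972 = 0.23272
  π_II·p_II = 0.26 × 0.253941 = 0.0660248
  π_III·p_III = 0.11 × 0.0158309 = 0.0017414
  π_IV·p_IV = 0.26 × 1.46076e-05 = 3.79799e-06
Evidence: 0.23272 + 0.0660248 + 0.0017414 + 3.79799e-06 = 0.30049
So the posterior for Population I is 0.23272 / 0.30049 ≈ 0.7745.

0.7745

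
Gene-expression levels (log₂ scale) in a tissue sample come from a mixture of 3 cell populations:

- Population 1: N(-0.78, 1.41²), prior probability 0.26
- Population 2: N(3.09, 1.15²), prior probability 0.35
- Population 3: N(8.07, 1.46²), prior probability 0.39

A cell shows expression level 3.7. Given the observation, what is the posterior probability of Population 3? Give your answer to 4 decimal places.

0.0113

The responsibility of component k is π_k f_k(x) divided by Σ_j π_j f_j(x).
Component likelihoods at x = 3.7:
  p_1 = (1/(1.41·√(2π)))·exp(−(3.7−-0.78)²/(2·1.41²)) = 0.282938·exp(-5.04763) = 0.00181774
  p_2 = (1/(1.15·√(2π)))·exp(−(3.7−3.09)²/(2·1.15²)) = 0.346906·exp(-0.14068) = 0.301381
  p_3 = (1/(1.46·√(2π)))·exp(−(3.7−8.07)²/(2·1.46²)) = 0.273248·exp(-4.47948) = 0.00309846
Unnormalised posteriors:
  π_1·p_1 = 0.26 × 0.00181774 = 0.000472612
  π_2·p_2 = 0.35 × 0.301381 = 0.105483
  π_3·p_3 = 0.39 × 0.00309846 = 0.0012084
Marginal: 0.000472612 + 0.105483 + 0.0012084 = 0.107164
So the posterior for Population 3 is 0.0012084 / 0.107164 ≈ 0.0113.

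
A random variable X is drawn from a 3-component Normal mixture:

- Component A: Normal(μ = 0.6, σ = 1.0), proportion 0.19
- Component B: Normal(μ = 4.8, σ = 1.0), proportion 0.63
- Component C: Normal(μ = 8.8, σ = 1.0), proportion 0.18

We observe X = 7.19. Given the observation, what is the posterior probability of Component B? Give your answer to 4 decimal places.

0.4238

The responsibility of component k is w_k f_k(x) divided by Σ_j w_j f_j(x).
Normal densities:
  L_A = 1.48121e-10
  L_B = 0.0229374
  L_C = 0.109155
Unnormalised posteriors:
  w_A·L_A = 0.19 × 1.48121e-10 = 2.81431e-11
  w_B·L_B = 0.63 × 0.0229374 = 0.0144505
  w_C·L_C = 0.18 × 0.109155 = 0.0196479
Marginal: 2.81431e-11 + 0.0144505 + 0.0196479 = 0.0340984
Responsibility of Component B: 0.0144505 / 0.0340984 ≈ 0.4238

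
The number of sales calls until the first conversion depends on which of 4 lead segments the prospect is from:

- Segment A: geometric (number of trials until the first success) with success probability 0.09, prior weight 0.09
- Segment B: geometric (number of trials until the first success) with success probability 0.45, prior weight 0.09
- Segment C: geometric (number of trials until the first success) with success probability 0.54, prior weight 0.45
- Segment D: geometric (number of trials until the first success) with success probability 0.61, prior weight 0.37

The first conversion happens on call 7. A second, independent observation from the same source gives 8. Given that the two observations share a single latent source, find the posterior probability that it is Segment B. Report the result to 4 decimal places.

P(component k | x) = π_k·f_k(x) / marginal(x), where marginal(x) = Σ_j π_j·f_j(x).
Since both observations come from the same component, the likelihood for component k is f_k(x₁)·f_k(x₂).
  p_A = [0.09·(1−0.09)^6 = 0.09·0.567869 = 0.0511082] × [0.0465085] = 0.00237697
  p_B = [0.45·(1−0.45)^6 = 0.45·0.0276806 = 0.0124563] × [0.00685096] = 8.53375e-05
  p_C = [0.54·(1−0.54)^6 = 0.54·0.0094743 = 0.00511612] × [0.00235342] = 1.20404e-05
  p_D = [0.61·(1−0.61)^6 = 0.61·0.00351874 = 0.00214643] × [0.000837109] = 1.7968e-06
Prior × likelihood for each component:
  π_A·p_A = 0.09 × 0.00237697 = 0.000213927
  π_B·p_B = 0.09 × 8.53375e-05 = 7.68038e-06
  π_C·p_C = 0.45 × 1.20404e-05 = 5.41816e-06
  π_D·p_D = 0.37 × 1.7968e-06 = 6.64816e-07
Evidence: 0.000213927 + 7.68038e-06 + 5.41816e-06 + 6.64816e-07 = 0.00022769
Responsibility of Segment B: 7.68038e-06 / 0.00022769 ≈ 0.0337

0.0337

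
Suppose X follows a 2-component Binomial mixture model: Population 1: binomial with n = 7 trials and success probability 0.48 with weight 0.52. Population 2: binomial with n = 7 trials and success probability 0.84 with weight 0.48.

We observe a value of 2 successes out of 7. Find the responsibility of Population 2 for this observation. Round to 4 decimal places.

Apply Bayes' rule: the posterior for each component is proportional to its prior times its likelihood at x.
Binomial probabilities:
  L_1 = 0.183958
  L_2 = 0.00155374
Prior × likelihood for each component:
  π_1·L_1 = 0.52 × 0.183958 = 0.0956581
  π_2·L_2 = 0.48 × 0.00155374 = 0.000745794
Sum: 0.0956581 + 0.000745794 = 0.0964039
Responsibility of Population 2: 0.000745794 / 0.0964039 ≈ 0.0077

0.0077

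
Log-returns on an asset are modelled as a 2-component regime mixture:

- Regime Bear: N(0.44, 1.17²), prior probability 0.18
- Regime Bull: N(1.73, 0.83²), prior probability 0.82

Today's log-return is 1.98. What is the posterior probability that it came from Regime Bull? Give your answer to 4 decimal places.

By Bayes' theorem, P(k | x) = π_k f_k(x) / Σ_j π_j f_j(x).
Normal densities:
  f_Bear = 0.14339
  f_Bull = 0.459337
Prior × likelihood for each component:
  π_Bear·f_Bear = 0.18 × 0.14339 = 0.0258102
  π_Bull·f_Bull = 0.82 × 0.459337 = 0.376656
Evidence: 0.0258102 + 0.376656 = 0.402467
P(Regime Bull | data) ≈ 0.9359

0.9359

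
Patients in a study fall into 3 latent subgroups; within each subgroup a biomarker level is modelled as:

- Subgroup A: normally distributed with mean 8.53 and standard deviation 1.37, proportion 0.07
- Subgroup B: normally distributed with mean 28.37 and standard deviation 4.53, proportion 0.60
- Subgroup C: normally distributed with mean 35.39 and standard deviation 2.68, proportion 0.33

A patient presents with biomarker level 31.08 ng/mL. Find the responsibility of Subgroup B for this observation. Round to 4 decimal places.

Posterior ∝ prior × likelihood, so P(k | x) ∝ π_k f_k(x); normalise over all components.
Evaluate each component's likelihood at the observed value:
  p_A = (1/(1.37·√(2π)))·exp(−(31.08−8.53)²/(2·1.37²)) = 0.291199·exp(-135.46340) = 4.29718e-60
  p_B = (1/(4.53·√(2π)))·exp(−(31.08−28.37)²/(2·4.53²)) = 0.088067·exp(-0.17894) = 0.0736374
  p_C = (1/(2.68·√(2π)))·exp(−(31.08−35.39)²/(2·2.68²)) = 0.148859·exp(-1.29317) = 0.0408469
Unnormalised posteriors:
  π_A·p_A = 0.07 × 4.29718e-60 = 3.00803e-61
  π_B·p_B = 0.60 × 0.0736374 = 0.0441824
  π_C·p_C = 0.33 × 0.0408469 = 0.0134795
Denominator: 3.00803e-61 + 0.0441824 + 0.0134795 = 0.0576619
P(Subgroup B | the observation) = 0.0441824 / 0.0576619 ≈ 0.7662

0.7662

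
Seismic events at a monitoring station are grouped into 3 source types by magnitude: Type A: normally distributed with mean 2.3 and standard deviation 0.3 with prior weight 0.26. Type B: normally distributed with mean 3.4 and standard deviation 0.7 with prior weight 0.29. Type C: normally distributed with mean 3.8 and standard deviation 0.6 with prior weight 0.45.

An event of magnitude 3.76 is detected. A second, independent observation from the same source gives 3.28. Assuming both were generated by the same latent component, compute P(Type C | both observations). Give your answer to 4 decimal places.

0.6264

P(component k | x) = w_k·f_k(x) / marginal(x), where marginal(x) = Σ_j w_j·f_j(x).
Since both observations come from the same component, the likelihood for component k is f_k(x₁)·f_k(x₂).
  p_A = [(1/(0.3·√(2π)))·exp(−(3.76−2.3)²/(2·0.3²)) = 1.329808·exp(-11.84222) = 9.56703e-06] × [0.00640599] = 6.12863e-08
  p_B = [(1/(0.7·√(2π)))·exp(−(3.76−3.4)²/(2·0.7²)) = 0.569918·exp(-0.13224) = 0.49932] × [0.561604] = 0.28042
  p_C = [(1/(0.6·√(2π)))·exp(−(3.76−3.8)²/(2·0.6²)) = 0.664904·exp(-0.00222) = 0.663428] × [0.456727] = 0.303006
Weight by the priors:
  w_A·p_A = 0.26 × 6.12863e-08 = 1.59344e-08
  w_B·p_B = 0.29 × 0.28042 = 0.0813219
  w_C·p_C = 0.45 × 0.303006 = 0.136353
Evidence: 1.59344e-08 + 0.0813219 + 0.136353 = 0.217674
So the posterior for Type C is 0.136353 / 0.217674 ≈ 0.6264.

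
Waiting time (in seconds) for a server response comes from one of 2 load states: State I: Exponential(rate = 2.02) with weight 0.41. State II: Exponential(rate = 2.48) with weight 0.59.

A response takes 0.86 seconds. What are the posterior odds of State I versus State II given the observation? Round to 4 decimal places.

The posterior odds equal the prior odds times the likelihood ratio: (w_i/w_j)·(f_i(x)/f_j(x)).
Exponential densities:
  f_I = 0.355545
  f_II = 0.293892
0.145774 / 0.173397 ≈ 0.8407

0.8407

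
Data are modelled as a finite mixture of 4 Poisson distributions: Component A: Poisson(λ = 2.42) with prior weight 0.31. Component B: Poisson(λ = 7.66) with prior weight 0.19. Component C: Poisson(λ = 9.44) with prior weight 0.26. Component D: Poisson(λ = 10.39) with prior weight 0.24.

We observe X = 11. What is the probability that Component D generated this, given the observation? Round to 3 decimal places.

By Bayes' theorem, P(k | x) = w_k f_k(x) / Σ_j w_j f_j(x).
Component likelihoods at x = 11:
  f_A = e^(−2.42)·2.42^11/11! = 3.71382e-05
  f_B = e^(−7.66)·7.66^11/11! = 0.0629021
  f_C = e^(−9.44)·9.44^11/11! = 0.105632
  f_D = e^(−10.39)·10.39^11/11! = 0.117299
Prior × likelihood for each component:
  w_A·f_A = 0.31 × 3.71382e-05 = 1.15128e-05
  w_B·f_B = 0.19 × 0.0629021 = 0.0119514
  w_C·f_C = 0.26 × 0.105632 = 0.0274644
  w_D·f_D = 0.24 × 0.117299 = 0.0281518
Normaliser: 1.15128e-05 + 0.0119514 + 0.0274644 + 0.0281518 = 0.0675791
P(Component D | 11) = 0.0281518 / 0.0675791 ≈ 0.417

0.417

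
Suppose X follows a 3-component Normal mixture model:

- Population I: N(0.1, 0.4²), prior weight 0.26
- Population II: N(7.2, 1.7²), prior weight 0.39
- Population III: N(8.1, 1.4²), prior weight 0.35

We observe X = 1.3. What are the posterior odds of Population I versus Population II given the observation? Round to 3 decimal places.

Posterior odds = (π_i f_i(x)) / (π_j f_j(x)); the normalising sum cancels.
Evaluate each component's likelihood at the observed value:
  L_I = (1/(0.4·√(2π)))·exp(−(1.3−0.1)²/(2·0.4²)) = 0.997356·exp(-4.50000) = 0.0110796
  L_II = (1/(1.7·√(2π)))·exp(−(1.3−7.2)²/(2·1.7²)) = 0.234672·exp(-6.02249) = 0.000568757
  L_III = (1/(1.4·√(2π)))·exp(−(1.3−8.1)²/(2·1.4²)) = 0.284959·exp(-11.79592) = 2.14724e-06
Posterior odds = (π_I·L_I) / (π_II·L_II) = (0.26·0.0110796) / (0.39·0.000568757) = 0.0028807 / 0.000221815 ≈ 12.987

12.987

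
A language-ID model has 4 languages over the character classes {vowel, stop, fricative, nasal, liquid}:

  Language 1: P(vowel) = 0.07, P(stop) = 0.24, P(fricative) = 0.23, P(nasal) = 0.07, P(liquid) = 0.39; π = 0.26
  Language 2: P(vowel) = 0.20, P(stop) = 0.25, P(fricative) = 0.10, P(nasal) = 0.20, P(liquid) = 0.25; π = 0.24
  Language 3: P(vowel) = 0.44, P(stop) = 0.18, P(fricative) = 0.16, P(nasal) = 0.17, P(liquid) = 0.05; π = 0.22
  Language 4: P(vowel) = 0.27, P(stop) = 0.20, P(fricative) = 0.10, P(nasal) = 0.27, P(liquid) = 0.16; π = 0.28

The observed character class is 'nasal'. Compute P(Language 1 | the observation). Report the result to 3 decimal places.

P(component k | x) = π_k·f_k(x) / marginal(x), where marginal(x) = Σ_j π_j·f_j(x).
Evaluate each component's likelihood at the observed value:
  L_1 = 0.07
  L_2 = 0.2
  L_3 = 0.17
  L_4 = 0.27
Unnormalised posteriors:
  π_1·L_1 = 0.26 × 0.07 = 0.0182
  π_2·L_2 = 0.24 × 0.2 = 0.048
  π_3·L_3 = 0.22 × 0.17 = 0.0374
  π_4·L_4 = 0.28 × 0.27 = 0.0756
Marginal: 0.0182 + 0.048 + 0.0374 + 0.0756 = 0.1792
P(Language 1 | x) = 0.0182 / 0.1792 ≈ 0.102

0.102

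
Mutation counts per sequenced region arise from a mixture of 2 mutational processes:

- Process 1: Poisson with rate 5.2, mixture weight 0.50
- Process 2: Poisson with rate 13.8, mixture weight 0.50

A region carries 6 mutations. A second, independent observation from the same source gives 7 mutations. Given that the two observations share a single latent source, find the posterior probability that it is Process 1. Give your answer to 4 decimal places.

By Bayes' theorem, P(k | x) = π_k f_k(x) / Σ_j π_j f_j(x).
Since both observations come from the same component, the likelihood for component k is f_k(x₁)·f_k(x₂).
  L_1 = [e^(−5.2)·5.2^6/6! = 0.15148] × [0.112528] = 0.0170458
  L_2 = [e^(−13.8)·13.8^6/6! = 0.00974267] × [0.019207] = 0.000187127
Multiply by the mixture weights:
  π_1·L_1 = 0.50 × 0.0170458 = 0.00852291
  π_2·L_2 = 0.50 × 0.000187127 = 9.35637e-05
Normaliser: 0.00852291 + 9.35637e-05 = 0.00861647
P(Process 1 | data) = 0.00852291 / 0.00861647 ≈ 0.9891

0.9891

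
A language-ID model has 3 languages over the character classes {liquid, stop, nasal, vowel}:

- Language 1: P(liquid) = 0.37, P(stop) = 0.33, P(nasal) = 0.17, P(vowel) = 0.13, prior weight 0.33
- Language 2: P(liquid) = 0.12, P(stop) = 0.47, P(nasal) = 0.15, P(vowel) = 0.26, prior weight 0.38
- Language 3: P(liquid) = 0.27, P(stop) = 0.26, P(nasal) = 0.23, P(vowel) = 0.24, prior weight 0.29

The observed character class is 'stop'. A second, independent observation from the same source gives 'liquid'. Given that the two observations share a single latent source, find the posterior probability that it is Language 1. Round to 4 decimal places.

Apply Bayes' rule: the posterior for each component is proportional to its prior times its likelihood at x.
Since both observations come from the same component, the likelihood for component k is f_k(x₁)·f_k(x₂).
  f_1 = [0.33] × [0.37] = 0.1221
  f_2 = [0.47] × [0.12] = 0.0564
  f_3 = [0.26] × [0.27] = 0.0702
Multiply by the mixture weights:
  w_1·f_1 = 0.33 × 0.1221 = 0.040293
  w_2·f_2 = 0.38 × 0.0564 = 0.021432
  w_3·f_3 = 0.29 × 0.0702 = 0.020358
Normaliser: 0.040293 + 0.021432 + 0.020358 = 0.082083
P(Language 1 | data) = 0.040293 / 0.082083 ≈ 0.4909

0.4909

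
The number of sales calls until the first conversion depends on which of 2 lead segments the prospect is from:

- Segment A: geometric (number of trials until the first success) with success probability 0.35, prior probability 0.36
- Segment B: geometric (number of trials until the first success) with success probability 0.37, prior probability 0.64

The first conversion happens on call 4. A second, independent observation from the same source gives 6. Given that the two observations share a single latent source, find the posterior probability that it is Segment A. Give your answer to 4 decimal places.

Posterior ∝ prior × likelihood, so P(k | x) ∝ w_k f_k(x); normalise over all components.
Since both observations come from the same component, the likelihood for component k is f_k(x₁)·f_k(x₂).
  f_A = [0.0961188] × [0.0406102] = 0.0039034
  f_B = [0.0925174] × [0.0367202] = 0.00339725
Unnormalised posteriors:
  w_A·f_A = 0.36 × 0.0039034 = 0.00140522
  w_B·f_B = 0.64 × 0.00339725 = 0.00217424
Evidence: 0.00140522 + 0.00217424 = 0.00357947
So the posterior for Segment A is 0.00140522 / 0.00357947 ≈ 0.3926.

0.3926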